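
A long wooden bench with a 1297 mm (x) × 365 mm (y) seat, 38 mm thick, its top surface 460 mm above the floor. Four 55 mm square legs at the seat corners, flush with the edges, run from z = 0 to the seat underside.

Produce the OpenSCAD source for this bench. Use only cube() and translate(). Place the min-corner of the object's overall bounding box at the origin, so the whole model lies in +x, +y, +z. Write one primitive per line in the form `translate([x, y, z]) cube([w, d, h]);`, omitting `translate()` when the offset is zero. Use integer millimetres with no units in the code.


translate([0, 0, 422]) cube([1297, 365, 38]);
cube([55, 55, 422]);
translate([0, 310, 0]) cube([55, 55, 422]);
translate([1242, 0, 0]) cube([55, 55, 422]);
translate([1242, 310, 0]) cube([55, 55, 422]);


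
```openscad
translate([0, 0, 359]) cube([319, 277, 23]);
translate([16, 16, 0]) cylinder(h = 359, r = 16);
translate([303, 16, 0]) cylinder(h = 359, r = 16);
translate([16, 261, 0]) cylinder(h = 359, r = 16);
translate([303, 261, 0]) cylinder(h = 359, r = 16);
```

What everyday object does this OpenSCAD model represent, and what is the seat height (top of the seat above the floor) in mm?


A stool. The seat height is 382 mm.

A 319×277×23 slab at z = 359 on four corner cylinders — a stool. The seat top is 359 + 23 = 382 mm.


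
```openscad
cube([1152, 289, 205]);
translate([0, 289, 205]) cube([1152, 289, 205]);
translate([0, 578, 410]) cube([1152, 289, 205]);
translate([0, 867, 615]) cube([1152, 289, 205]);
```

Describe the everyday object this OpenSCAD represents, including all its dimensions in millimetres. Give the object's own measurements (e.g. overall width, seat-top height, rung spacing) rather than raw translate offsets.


A straight staircase of 4 solid steps. Each step is 1152 mm wide (x), 289 mm deep (y, the going) and 205 mm tall (the rise). The first step rests on the floor; each subsequent step sits one going further in +y and one rise higher in +z, directly behind and above the previous step with no overlap.


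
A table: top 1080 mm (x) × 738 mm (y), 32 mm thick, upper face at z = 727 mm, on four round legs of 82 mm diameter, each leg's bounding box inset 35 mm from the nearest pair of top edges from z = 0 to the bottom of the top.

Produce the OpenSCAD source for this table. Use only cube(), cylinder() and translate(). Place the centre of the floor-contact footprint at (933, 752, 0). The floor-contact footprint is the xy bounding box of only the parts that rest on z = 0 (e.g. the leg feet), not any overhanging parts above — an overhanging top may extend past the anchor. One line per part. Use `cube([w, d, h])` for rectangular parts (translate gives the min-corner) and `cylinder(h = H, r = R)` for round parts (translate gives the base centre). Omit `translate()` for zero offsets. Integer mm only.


translate([393, 383, 695]) cube([1080, 738, 32]);
translate([469, 459, 0]) cylinder(h = 695, r = 41);
translate([1397, 459, 0]) cylinder(h = 695, r = 41);
translate([469, 1045, 0]) cylinder(h = 695, r = 41);
translate([1397, 1045, 0]) cylinder(h = 695, r = 41);


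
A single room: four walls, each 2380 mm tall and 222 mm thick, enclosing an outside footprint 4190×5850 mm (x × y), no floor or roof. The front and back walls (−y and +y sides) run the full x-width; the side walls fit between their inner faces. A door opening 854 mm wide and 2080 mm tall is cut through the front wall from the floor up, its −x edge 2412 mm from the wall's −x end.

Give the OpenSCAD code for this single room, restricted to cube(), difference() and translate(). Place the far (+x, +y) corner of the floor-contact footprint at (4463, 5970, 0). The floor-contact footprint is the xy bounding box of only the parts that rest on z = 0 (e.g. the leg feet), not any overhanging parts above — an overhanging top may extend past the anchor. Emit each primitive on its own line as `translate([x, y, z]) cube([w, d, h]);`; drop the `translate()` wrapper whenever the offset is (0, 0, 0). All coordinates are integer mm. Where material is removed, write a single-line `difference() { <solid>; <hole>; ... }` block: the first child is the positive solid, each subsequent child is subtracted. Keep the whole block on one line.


difference() { translate([273, 120, 0]) cube([4190, 222, 2380]); translate([2685, 120, 0]) cube([854, 222, 2080]); }
translate([273, 5748, 0]) cube([4190, 222, 2380]);
translate([273, 342, 0]) cube([222, 5406, 2380]);
translate([4241, 342, 0]) cube([222, 5406, 2380]);


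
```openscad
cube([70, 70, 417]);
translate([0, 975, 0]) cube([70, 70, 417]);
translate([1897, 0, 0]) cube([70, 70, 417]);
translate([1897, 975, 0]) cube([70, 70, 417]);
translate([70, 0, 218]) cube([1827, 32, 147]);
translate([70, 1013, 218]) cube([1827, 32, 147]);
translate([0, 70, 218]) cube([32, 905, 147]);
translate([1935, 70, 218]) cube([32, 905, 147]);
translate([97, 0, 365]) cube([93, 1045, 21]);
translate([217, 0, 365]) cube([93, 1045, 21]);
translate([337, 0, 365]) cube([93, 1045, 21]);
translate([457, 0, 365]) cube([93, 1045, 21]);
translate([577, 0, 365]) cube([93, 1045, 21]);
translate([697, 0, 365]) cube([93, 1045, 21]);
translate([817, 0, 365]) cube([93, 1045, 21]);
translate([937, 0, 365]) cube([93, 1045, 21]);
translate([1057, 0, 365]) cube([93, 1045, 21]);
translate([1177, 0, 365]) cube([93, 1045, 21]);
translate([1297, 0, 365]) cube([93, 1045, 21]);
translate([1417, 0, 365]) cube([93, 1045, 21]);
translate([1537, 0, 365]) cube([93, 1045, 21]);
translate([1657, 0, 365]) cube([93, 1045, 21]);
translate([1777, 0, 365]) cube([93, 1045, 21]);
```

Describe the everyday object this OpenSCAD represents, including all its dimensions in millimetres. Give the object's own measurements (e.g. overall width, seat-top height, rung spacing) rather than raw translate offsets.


A bed frame 1967 mm long (x) by 1045 mm wide (y). Four 70×70 mm corner posts, 417 mm tall, at the corners of the footprint. Four rails of 32 mm thickness and 147 mm height run between adjacent posts with their undersides at z = 218 mm, their outer faces flush with the outside of the frame (the two x-running rails run between the posts' inner faces; the two y-running rails run between the posts' inner faces). 15 slats, each 93 mm wide (x) and 21 mm thick, lie across the top of the two x-running rails, running the full 1045 mm width of the frame in y; along x they sit between the end posts with a 27 mm gap after the −x posts and between neighbouring slats and before the +x posts.


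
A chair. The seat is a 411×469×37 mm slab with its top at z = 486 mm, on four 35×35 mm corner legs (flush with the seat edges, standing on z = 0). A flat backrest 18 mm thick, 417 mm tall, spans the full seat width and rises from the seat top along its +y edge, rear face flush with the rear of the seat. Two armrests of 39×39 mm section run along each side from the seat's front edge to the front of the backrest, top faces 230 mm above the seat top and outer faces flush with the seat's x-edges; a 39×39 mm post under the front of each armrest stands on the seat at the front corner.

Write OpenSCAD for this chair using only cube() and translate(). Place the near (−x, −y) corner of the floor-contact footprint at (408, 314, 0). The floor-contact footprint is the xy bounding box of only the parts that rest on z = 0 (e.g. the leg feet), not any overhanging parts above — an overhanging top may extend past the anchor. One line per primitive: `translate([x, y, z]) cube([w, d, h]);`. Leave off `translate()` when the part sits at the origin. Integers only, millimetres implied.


translate([408, 314, 449]) cube([411, 469, 37]);
translate([408, 314, 0]) cube([35, 35, 449]);
translate([784, 314, 0]) cube([35, 35, 449]);
translate([408, 748, 0]) cube([35, 35, 449]);
translate([784, 748, 0]) cube([35, 35, 449]);
translate([408, 765, 486]) cube([411, 18, 417]);
translate([408, 314, 677]) cube([39, 451, 39]);
translate([780, 314, 677]) cube([39, 451, 39]);
translate([408, 314, 486]) cube([39, 39, 191]);
translate([780, 314, 486]) cube([39, 39, 191]);


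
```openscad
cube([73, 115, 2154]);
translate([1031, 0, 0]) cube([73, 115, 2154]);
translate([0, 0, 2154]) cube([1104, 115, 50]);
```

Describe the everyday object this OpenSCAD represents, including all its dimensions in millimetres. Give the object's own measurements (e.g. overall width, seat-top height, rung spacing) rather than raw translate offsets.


A door frame. The clear opening is 958 mm wide and 2154 mm high. Two 73 mm wide jambs, 115 mm deep, stand either side of the opening from the floor to the top of the opening. A 50 mm thick head sits across the top of both jambs, spanning the full outside width of the frame.


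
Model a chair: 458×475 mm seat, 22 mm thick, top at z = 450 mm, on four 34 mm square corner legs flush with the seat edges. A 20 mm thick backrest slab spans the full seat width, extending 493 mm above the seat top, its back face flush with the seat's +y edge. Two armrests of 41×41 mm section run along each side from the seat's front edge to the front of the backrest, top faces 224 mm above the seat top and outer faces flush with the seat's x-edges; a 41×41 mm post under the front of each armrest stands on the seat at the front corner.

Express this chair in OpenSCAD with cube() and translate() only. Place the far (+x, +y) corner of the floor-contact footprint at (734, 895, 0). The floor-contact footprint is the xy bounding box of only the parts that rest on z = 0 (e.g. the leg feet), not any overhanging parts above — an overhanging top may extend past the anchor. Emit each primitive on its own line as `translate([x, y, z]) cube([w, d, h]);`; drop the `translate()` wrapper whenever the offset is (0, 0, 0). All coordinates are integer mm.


translate([276, 420, 428]) cube([458, 475, 22]);
translate([276, 420, 0]) cube([34, 34, 428]);
translate([700, 420, 0]) cube([34, 34, 428]);
translate([276, 861, 0]) cube([34, 34, 428]);
translate([700, 861, 0]) cube([34, 34, 428]);
translate([276, 875, 450]) cube([458, 20, 493]);
translate([276, 420, 633]) cube([41, 455, 41]);
translate([693, 420, 633]) cube([41, 455, 41]);
translate([276, 420, 450]) cube([41, 41, 183]);
translate([693, 420, 450]) cube([41, 41, 183]);


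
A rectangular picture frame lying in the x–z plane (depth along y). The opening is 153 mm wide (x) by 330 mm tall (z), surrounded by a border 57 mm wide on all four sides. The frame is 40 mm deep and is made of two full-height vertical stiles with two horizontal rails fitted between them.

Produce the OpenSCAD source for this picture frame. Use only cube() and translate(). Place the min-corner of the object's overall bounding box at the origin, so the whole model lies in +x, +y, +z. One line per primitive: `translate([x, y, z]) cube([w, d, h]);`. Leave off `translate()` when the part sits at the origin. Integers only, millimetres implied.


cube([57, 40, 444]);
translate([210, 0, 0]) cube([57, 40, 444]);
translate([57, 0, 0]) cube([153, 40, 57]);
translate([57, 0, 387]) cube([153, 40, 57]);


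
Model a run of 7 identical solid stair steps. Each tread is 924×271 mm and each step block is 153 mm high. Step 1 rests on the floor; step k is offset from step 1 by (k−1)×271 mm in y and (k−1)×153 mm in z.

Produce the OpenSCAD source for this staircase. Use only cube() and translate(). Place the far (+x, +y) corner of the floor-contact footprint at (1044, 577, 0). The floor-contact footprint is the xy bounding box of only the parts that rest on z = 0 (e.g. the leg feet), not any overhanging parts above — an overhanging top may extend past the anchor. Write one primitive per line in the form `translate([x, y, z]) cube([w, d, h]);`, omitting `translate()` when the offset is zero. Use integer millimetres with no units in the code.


translate([120, 306, 0]) cube([924, 271, 153]);
translate([120, 577, 153]) cube([924, 271, 153]);
translate([120, 848, 306]) cube([924, 271, 153]);
translate([120, 1119, 459]) cube([924, 271, 153]);
translate([120, 1390, 612]) cube([924, 271, 153]);
translate([120, 1661, 765]) cube([924, 271, 153]);
translate([120, 1932, 918]) cube([924, 271, 153]);


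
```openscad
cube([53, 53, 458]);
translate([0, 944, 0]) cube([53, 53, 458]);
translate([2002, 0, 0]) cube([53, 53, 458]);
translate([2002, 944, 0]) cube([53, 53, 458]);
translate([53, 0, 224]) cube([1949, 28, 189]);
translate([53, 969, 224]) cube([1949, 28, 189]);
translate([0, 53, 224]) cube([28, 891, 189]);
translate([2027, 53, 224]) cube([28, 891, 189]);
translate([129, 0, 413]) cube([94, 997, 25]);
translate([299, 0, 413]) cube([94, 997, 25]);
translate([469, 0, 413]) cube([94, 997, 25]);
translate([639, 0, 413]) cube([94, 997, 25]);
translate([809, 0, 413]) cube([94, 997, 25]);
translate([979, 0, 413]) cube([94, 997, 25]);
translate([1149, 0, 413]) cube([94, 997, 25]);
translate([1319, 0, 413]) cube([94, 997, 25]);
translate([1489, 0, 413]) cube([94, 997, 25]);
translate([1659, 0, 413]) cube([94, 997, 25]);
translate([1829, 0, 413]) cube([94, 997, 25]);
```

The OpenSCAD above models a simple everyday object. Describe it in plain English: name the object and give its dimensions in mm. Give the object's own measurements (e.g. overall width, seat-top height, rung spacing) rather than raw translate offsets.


A bed frame 2055 mm long (x) by 997 mm wide (y). Four 53×53 mm corner posts, 458 mm tall, at the corners of the footprint. Four rails of 28 mm thickness and 189 mm height run between adjacent posts with their undersides at z = 224 mm, their outer faces flush with the outside of the frame (the two x-running rails run between the posts' inner faces; the two y-running rails run between the posts' inner faces). 11 slats, each 94 mm wide (x) and 25 mm thick, lie across the top of the two x-running rails, running the full 997 mm width of the frame in y; along x they sit between the end posts with a 76 mm gap after the −x posts and between neighbouring slats, leaving 79 mm before the +x posts.


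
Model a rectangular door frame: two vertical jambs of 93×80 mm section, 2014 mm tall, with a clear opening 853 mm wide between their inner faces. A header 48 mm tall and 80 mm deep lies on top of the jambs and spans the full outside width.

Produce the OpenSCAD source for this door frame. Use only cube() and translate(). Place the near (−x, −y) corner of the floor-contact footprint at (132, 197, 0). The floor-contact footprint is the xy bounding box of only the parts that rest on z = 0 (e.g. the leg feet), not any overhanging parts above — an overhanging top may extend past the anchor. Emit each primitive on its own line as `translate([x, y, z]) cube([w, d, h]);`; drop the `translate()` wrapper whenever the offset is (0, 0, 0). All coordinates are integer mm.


translate([132, 197, 0]) cube([93, 80, 2014]);
translate([1078, 197, 0]) cube([93, 80, 2014]);
translate([132, 197, 2014]) cube([1039, 80, 48]);


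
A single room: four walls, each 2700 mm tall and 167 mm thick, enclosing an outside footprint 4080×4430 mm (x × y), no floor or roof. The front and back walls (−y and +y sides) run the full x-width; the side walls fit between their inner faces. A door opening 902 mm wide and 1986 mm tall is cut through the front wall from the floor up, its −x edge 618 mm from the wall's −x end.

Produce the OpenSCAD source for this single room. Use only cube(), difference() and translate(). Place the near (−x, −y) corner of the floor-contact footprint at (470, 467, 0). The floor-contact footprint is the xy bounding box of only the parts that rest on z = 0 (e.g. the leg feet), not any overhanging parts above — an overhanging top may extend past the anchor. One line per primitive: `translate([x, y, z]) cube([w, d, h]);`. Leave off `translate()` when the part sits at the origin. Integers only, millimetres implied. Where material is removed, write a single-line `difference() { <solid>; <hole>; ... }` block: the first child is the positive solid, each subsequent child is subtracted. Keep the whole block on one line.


difference() { translate([470, 467, 0]) cube([4080, 167, 2700]); translate([1088, 467, 0]) cube([902, 167, 1986]); }
translate([470, 4730, 0]) cube([4080, 167, 2700]);
translate([470, 634, 0]) cube([167, 4096, 2700]);
translate([4383, 634, 0]) cube([167, 4096, 2700]);


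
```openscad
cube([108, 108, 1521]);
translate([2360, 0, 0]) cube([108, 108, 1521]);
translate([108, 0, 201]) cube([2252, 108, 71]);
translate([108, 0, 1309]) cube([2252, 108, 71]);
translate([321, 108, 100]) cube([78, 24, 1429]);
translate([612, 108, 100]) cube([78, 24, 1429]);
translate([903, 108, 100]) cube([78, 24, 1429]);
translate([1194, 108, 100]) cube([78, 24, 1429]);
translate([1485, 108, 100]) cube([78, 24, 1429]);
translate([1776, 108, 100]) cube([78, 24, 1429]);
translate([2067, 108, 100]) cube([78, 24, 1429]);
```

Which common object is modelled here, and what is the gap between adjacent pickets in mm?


A fence section. The picket gap is 213 mm.

Two posts, two rails, 7 pickets — a fence section. Span 2252 mm holds 7 pickets of 78 mm with 8 equal gaps: ⌊(2252 − 7·78) / 8⌋ = 213 mm.


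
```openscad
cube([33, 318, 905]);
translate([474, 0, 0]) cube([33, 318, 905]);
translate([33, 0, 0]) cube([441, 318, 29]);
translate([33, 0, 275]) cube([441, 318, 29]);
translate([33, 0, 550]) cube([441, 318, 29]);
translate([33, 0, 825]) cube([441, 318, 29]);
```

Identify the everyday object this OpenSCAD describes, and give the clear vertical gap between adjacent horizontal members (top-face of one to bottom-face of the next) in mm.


A bookshelf. The clear shelf gap is 246 mm.

Two tall side panels with 4 horizontal boards between them — a bookshelf. The first two shelf undersides are at z = 0 and z = 275; with shelf thickness 29, the clear gap is 275 − 0 − 29 = 246 mm.


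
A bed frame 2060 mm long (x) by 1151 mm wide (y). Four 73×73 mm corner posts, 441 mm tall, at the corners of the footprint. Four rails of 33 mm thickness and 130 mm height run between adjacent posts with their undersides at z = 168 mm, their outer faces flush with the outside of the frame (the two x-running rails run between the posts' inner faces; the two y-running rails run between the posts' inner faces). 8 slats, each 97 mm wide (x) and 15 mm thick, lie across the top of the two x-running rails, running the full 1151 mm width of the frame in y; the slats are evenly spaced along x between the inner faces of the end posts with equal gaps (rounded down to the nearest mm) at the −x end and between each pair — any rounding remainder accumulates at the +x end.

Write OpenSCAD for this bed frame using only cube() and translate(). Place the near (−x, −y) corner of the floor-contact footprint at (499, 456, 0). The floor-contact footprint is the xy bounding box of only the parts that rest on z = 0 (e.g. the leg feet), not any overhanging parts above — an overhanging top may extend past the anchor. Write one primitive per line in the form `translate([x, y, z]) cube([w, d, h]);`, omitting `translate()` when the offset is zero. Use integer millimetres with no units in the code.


translate([499, 456, 0]) cube([73, 73, 441]);
translate([499, 1534, 0]) cube([73, 73, 441]);
translate([2486, 456, 0]) cube([73, 73, 441]);
translate([2486, 1534, 0]) cube([73, 73, 441]);
translate([572, 456, 168]) cube([1914, 33, 130]);
translate([572, 1574, 168]) cube([1914, 33, 130]);
translate([499, 529, 168]) cube([33, 1005, 130]);
translate([2526, 529, 168]) cube([33, 1005, 130]);
translate([698, 456, 298]) cube([97, 1151, 15]);
translate([921, 456, 298]) cube([97, 1151, 15]);
translate([1144, 456, 298]) cube([97, 1151, 15]);
translate([1367, 456, 298]) cube([97, 1151, 15]);
translate([1590, 456, 298]) cube([97, 1151, 15]);
translate([1813, 456, 298]) cube([97, 1151, 15]);
translate([2036, 456, 298]) cube([97, 1151, 15]);
translate([2259, 456, 298]) cube([97, 1151, 15]);


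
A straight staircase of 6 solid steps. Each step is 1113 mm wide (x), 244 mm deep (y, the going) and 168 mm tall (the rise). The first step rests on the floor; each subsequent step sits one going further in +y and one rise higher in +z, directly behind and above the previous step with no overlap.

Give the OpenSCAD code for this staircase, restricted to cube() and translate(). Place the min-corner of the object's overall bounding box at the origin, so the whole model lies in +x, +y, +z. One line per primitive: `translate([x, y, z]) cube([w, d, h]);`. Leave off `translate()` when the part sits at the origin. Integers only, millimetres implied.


cube([1113, 244, 168]);
translate([0, 244, 168]) cube([1113, 244, 168]);
translate([0, 488, 336]) cube([1113, 244, 168]);
translate([0, 732, 504]) cube([1113, 244, 168]);
translate([0, 976, 672]) cube([1113, 244, 168]);
translate([0, 1220, 840]) cube([1113, 244, 168]);


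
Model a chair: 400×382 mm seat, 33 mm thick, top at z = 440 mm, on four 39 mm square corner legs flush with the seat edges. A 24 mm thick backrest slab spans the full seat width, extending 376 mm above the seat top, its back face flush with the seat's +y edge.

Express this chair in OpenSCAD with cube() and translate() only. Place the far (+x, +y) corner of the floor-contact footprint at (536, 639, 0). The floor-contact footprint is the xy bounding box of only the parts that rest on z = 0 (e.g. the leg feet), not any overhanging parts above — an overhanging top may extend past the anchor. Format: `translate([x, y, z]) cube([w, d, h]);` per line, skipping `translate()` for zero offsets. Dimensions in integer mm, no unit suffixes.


translate([136, 257, 407]) cube([400, 382, 33]);
translate([136, 257, 0]) cube([39, 39, 407]);
translate([497, 257, 0]) cube([39, 39, 407]);
translate([136, 600, 0]) cube([39, 39, 407]);
translate([497, 600, 0]) cube([39, 39, 407]);
translate([136, 615, 440]) cube([400, 24, 376]);


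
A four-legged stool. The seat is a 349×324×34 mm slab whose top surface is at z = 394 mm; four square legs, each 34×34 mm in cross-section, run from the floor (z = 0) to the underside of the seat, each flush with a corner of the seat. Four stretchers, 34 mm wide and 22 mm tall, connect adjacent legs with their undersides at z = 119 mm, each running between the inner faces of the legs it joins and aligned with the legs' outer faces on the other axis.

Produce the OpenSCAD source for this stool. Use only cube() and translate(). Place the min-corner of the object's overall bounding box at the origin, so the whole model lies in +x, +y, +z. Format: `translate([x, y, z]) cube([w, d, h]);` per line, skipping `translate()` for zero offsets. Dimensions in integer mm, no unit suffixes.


// leg_h = 394 - 34 = 360
// stretcher span = 349 - 2*34 = 281
translate([0, 0, 360]) cube([349, 324, 34]);
cube([34, 34, 360]);
translate([315, 0, 0]) cube([34, 34, 360]);
translate([0, 290, 0]) cube([34, 34, 360]);
translate([315, 290, 0]) cube([34, 34, 360]);
translate([34, 0, 119]) cube([281, 34, 22]);
translate([34, 290, 119]) cube([281, 34, 22]);
translate([0, 34, 119]) cube([34, 256, 22]);
translate([315, 34, 119]) cube([34, 256, 22]);


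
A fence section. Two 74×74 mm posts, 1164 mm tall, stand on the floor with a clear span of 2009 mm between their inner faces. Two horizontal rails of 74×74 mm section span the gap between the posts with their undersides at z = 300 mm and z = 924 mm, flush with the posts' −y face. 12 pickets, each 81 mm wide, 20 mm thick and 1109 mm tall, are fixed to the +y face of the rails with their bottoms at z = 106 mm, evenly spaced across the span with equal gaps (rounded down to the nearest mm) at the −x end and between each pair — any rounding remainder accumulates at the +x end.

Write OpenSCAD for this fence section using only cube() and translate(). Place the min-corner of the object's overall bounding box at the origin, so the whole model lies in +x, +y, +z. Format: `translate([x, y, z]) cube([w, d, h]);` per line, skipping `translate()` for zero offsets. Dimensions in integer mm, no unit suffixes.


cube([74, 74, 1164]);
translate([2083, 0, 0]) cube([74, 74, 1164]);
translate([74, 0, 300]) cube([2009, 74, 74]);
translate([74, 0, 924]) cube([2009, 74, 74]);
translate([153, 74, 106]) cube([81, 20, 1109]);
translate([313, 74, 106]) cube([81, 20, 1109]);
translate([473, 74, 106]) cube([81, 20, 1109]);
translate([633, 74, 106]) cube([81, 20, 1109]);
translate([793, 74, 106]) cube([81, 20, 1109]);
translate([953, 74, 106]) cube([81, 20, 1109]);
translate([1113, 74, 106]) cube([81, 20, 1109]);
translate([1273, 74, 106]) cube([81, 20, 1109]);
translate([1433, 74, 106]) cube([81, 20, 1109]);
translate([1593, 74, 106]) cube([81, 20, 1109]);
translate([1753, 74, 106]) cube([81, 20, 1109]);
translate([1913, 74, 106]) cube([81, 20, 1109]);


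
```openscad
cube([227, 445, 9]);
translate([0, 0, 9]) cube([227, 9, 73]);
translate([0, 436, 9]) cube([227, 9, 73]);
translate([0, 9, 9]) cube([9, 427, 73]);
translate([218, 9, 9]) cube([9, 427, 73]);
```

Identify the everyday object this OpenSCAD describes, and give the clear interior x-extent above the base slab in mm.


An open box. The internal width is 209 mm.

A 227×445 base slab with four walls standing on it — an open box. The base is 227 mm wide and the walls are 9 mm thick, so the internal width is 227 − 2 × 9 = 209 mm.


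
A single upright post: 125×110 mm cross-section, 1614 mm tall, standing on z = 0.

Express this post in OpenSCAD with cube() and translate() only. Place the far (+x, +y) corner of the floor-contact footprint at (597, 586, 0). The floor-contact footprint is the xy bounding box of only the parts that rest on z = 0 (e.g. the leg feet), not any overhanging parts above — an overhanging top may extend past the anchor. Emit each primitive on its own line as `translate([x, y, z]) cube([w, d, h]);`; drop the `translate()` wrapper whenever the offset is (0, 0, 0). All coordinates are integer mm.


translate([472, 476, 0]) cube([125, 110, 1614]);


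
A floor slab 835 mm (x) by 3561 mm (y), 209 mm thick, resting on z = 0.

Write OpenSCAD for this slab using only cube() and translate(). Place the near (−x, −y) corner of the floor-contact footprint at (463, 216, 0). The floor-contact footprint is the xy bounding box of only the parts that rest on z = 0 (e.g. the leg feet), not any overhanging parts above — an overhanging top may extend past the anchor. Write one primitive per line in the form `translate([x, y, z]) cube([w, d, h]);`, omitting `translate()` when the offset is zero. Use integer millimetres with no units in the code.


translate([463, 216, 0]) cube([835, 3561, 209]);


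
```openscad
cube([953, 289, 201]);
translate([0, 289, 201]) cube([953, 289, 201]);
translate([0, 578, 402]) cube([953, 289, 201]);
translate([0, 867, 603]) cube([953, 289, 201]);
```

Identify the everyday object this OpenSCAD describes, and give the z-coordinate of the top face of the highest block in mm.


A staircase. The total rise is 804 mm.

4 identical blocks, each offset up and back from the previous — a staircase. Each step is 201 mm tall and there are 4 of them, so the total rise is 4 × 201 = 804 mm.


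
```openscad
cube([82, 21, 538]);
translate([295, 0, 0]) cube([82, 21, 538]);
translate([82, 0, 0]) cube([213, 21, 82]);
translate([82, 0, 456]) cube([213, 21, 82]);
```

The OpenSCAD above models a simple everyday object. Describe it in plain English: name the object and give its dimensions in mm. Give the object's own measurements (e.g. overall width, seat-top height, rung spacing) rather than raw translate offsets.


A rectangular picture frame lying in the x–z plane (depth along y). The opening is 213 mm wide (x) by 374 mm tall (z), surrounded by a border 82 mm wide on all four sides. The frame is 21 mm deep and is made of two full-height vertical stiles with two horizontal rails fitted between them.


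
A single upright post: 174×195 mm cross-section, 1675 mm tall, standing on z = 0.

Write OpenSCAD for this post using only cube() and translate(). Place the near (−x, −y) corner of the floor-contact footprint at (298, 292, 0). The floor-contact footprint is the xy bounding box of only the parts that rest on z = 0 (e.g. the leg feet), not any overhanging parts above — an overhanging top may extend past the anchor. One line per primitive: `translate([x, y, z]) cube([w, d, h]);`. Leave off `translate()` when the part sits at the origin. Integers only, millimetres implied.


translate([298, 292, 0]) cube([174, 195, 1675]);


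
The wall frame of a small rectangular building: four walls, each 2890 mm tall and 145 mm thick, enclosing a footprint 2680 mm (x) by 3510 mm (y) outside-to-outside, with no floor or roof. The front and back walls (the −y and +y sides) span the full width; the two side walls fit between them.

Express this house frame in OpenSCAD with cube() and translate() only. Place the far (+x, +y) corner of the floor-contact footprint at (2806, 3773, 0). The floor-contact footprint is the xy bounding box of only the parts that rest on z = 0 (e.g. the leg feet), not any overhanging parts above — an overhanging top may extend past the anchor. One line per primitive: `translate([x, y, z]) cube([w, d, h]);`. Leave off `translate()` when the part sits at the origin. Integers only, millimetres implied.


translate([126, 263, 0]) cube([2680, 145, 2890]);
translate([126, 3628, 0]) cube([2680, 145, 2890]);
translate([126, 408, 0]) cube([145, 3220, 2890]);
translate([2661, 408, 0]) cube([145, 3220, 2890]);


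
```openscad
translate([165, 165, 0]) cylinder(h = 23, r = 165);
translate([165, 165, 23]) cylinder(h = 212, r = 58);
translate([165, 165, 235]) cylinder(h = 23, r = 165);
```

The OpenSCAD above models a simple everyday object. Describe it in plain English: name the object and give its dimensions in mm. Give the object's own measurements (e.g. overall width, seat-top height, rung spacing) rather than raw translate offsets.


A spool: two coaxial disc flanges of radius 165 mm and thickness 23 mm, joined by a core cylinder of radius 58 mm and height 212 mm. The lower flange rests on z = 0 and the three cylinders share a vertical axis.


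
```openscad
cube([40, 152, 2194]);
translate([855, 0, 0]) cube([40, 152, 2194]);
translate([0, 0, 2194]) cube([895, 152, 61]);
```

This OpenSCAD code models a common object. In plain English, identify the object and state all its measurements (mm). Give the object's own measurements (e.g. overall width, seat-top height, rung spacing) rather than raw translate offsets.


A door frame. The clear opening is 815 mm wide and 2194 mm high. Two 40 mm wide jambs, 152 mm deep, stand either side of the opening from the floor to the top of the opening. A 61 mm thick head sits across the top of both jambs, spanning the full outside width of the frame.


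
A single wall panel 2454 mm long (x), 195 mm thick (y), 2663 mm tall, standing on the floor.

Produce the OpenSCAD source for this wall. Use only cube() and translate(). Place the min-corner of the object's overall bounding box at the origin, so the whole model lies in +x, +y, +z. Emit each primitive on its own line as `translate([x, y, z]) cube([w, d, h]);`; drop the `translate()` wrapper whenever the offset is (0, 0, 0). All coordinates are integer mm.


cube([2454, 195, 2663]);


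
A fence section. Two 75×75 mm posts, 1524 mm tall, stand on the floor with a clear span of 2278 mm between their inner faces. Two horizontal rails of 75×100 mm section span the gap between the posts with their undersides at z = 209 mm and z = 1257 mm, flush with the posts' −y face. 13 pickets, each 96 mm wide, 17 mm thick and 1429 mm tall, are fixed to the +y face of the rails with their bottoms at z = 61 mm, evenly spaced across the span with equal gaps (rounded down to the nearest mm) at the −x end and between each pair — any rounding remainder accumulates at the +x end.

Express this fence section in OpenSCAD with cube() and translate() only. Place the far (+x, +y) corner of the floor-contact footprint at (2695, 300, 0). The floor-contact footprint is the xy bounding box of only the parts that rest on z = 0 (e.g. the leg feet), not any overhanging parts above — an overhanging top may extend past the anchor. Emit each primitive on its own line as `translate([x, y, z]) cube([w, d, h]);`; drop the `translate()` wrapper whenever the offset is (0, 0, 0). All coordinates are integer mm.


translate([267, 225, 0]) cube([75, 75, 1524]);
translate([2620, 225, 0]) cube([75, 75, 1524]);
translate([342, 225, 209]) cube([2278, 75, 100]);
translate([342, 225, 1257]) cube([2278, 75, 100]);
translate([415, 300, 61]) cube([96, 17, 1429]);
translate([584, 300, 61]) cube([96, 17, 1429]);
translate([753, 300, 61]) cube([96, 17, 1429]);
translate([922, 300, 61]) cube([96, 17, 1429]);
translate([1091, 300, 61]) cube([96, 17, 1429]);
translate([1260, 300, 61]) cube([96, 17, 1429]);
translate([1429, 300, 61]) cube([96, 17, 1429]);
translate([1598, 300, 61]) cube([96, 17, 1429]);
translate([1767, 300, 61]) cube([96, 17, 1429]);
translate([1936, 300, 61]) cube([96, 17, 1429]);
translate([2105, 300, 61]) cube([96, 17, 1429]);
translate([2274, 300, 61]) cube([96, 17, 1429]);
translate([2443, 300, 61]) cube([96, 17, 1429]);


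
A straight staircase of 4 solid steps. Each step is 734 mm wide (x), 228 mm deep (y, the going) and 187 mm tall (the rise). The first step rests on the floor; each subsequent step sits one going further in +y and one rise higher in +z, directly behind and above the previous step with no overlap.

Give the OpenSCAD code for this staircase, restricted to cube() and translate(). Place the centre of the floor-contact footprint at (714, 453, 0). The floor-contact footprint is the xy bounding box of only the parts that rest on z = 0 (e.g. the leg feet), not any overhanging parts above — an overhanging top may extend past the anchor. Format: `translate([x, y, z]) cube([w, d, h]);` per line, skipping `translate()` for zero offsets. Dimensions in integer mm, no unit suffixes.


translate([347, 339, 0]) cube([734, 228, 187]);
translate([347, 567, 187]) cube([734, 228, 187]);
translate([347, 795, 374]) cube([734, 228, 187]);
translate([347, 1023, 561]) cube([734, 228, 187]);


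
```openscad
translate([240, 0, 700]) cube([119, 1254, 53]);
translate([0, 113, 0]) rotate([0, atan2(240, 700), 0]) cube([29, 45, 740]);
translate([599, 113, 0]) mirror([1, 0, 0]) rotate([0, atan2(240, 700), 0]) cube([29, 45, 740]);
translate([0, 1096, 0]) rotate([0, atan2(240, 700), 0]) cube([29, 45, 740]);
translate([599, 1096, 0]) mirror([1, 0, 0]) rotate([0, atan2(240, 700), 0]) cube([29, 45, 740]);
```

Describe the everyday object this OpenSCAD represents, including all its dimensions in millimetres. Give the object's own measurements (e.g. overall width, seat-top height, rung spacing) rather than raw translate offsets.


A sawhorse. A 119×1254×53 mm beam (x, y, z) sits on two A-frame leg pairs. Each pair is two raked legs of 29×45 mm section (45 mm along y) splaying symmetrically in x. Each leg rises 700 mm vertically over 240 mm of horizontal reach and is 740 mm long along its own axis. Every leg's outer bottom edge rests on the floor and its outer top edge meets a bottom edge of the beam — the left legs (tilting toward +x) meet the beam's −x bottom edge, the right legs (their mirror images, tilting toward −x) meet its +x bottom edge — so the leg tops tuck under the beam, the beam's underside is 700 mm above the floor, and the feet are 599 mm apart outside-to-outside with the beam centred between them. The two leg pairs are set in 113 mm from either end of the beam.


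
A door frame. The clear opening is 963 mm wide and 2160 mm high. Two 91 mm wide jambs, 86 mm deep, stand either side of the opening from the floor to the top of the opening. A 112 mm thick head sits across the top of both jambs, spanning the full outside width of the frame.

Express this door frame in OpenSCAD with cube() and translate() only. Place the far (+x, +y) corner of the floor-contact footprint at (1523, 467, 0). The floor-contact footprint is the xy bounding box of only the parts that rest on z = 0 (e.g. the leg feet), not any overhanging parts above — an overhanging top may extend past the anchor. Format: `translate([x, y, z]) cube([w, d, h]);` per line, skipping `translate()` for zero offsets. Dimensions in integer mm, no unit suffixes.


translate([378, 381, 0]) cube([91, 86, 2160]);
translate([1432, 381, 0]) cube([91, 86, 2160]);
translate([378, 381, 2160]) cube([1145, 86, 112]);


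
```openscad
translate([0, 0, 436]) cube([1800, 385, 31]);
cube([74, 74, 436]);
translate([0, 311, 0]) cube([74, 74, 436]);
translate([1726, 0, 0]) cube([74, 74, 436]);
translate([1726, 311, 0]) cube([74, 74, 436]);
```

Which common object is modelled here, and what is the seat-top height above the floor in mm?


A bench. The seat-top height is 467 mm.

A long slab on four corner posts — a bench. The slab sits at z = 436 with thickness 31, so the top is 436 + 31 = 467 mm.


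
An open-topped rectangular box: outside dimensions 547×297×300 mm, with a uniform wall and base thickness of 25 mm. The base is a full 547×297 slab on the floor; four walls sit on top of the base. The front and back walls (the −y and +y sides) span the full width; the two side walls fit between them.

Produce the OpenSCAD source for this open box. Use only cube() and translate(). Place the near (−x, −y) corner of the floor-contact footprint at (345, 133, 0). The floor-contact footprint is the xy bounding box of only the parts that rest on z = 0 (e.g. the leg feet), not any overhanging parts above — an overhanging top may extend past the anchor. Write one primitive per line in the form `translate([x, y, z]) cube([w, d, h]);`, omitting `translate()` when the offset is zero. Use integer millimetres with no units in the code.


translate([345, 133, 0]) cube([547, 297, 25]);
translate([345, 133, 25]) cube([547, 25, 275]);
translate([345, 405, 25]) cube([547, 25, 275]);
translate([345, 158, 25]) cube([25, 247, 275]);
translate([867, 158, 25]) cube([25, 247, 275]);


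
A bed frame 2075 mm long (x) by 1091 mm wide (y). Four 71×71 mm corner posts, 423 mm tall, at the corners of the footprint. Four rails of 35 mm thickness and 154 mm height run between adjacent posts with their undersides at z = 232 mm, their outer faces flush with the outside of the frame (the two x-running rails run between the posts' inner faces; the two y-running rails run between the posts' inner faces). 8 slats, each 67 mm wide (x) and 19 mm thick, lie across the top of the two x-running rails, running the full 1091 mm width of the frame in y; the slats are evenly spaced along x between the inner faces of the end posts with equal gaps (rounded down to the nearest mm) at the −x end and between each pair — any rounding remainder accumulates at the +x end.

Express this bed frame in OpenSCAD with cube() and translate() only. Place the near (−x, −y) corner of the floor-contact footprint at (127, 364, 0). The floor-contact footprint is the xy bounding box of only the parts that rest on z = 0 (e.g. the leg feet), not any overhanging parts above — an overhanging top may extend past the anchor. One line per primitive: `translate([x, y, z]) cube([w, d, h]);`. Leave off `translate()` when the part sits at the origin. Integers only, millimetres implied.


translate([127, 364, 0]) cube([71, 71, 423]);
translate([127, 1384, 0]) cube([71, 71, 423]);
translate([2131, 364, 0]) cube([71, 71, 423]);
translate([2131, 1384, 0]) cube([71, 71, 423]);
translate([198, 364, 232]) cube([1933, 35, 154]);
translate([198, 1420, 232]) cube([1933, 35, 154]);
translate([127, 435, 232]) cube([35, 949, 154]);
translate([2167, 435, 232]) cube([35, 949, 154]);
translate([353, 364, 386]) cube([67, 1091, 19]);
translate([575, 364, 386]) cube([67, 1091, 19]);
translate([797, 364, 386]) cube([67, 1091, 19]);
translate([1019, 364, 386]) cube([67, 1091, 19]);
translate([1241, 364, 386]) cube([67, 1091, 19]);
translate([1463, 364, 386]) cube([67, 1091, 19]);
translate([1685, 364, 386]) cube([67, 1091, 19]);
translate([1907, 364, 386]) cube([67, 1091, 19]);


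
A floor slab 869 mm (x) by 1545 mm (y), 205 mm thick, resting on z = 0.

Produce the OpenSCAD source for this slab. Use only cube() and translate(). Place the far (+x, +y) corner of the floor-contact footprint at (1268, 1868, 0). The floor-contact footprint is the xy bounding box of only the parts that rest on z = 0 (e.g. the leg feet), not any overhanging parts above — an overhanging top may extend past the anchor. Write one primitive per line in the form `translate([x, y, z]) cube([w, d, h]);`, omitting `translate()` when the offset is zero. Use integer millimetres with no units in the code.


translate([399, 323, 0]) cube([869, 1545, 205]);
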